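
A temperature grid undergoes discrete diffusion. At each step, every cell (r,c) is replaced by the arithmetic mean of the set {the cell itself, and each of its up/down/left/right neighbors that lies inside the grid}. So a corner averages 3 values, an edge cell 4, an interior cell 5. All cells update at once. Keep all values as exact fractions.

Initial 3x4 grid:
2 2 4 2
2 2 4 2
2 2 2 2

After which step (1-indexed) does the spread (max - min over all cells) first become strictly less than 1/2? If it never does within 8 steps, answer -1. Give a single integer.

Answer: 4

Derivation:
Step 1: max=3, min=2, spread=1
Step 2: max=329/120, min=2, spread=89/120
Step 3: max=358/135, min=253/120, spread=587/1080
Step 4: max=169417/64800, min=2593/1200, spread=5879/12960
  -> spread < 1/2 first at step 4
Step 5: max=9973553/3888000, min=7474/3375, spread=272701/777600
Step 6: max=591015967/233280000, min=14569247/6480000, spread=2660923/9331200
Step 7: max=35052129053/13996800000, min=98414797/43200000, spread=126629393/559872000
Step 8: max=2085231199927/839808000000, min=53646183307/23328000000, spread=1231748807/6718464000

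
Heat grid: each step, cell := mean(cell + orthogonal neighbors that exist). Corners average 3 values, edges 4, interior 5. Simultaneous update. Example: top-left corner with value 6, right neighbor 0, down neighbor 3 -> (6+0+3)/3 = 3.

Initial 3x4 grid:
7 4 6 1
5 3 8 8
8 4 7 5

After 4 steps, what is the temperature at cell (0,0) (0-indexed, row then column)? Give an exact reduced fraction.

Answer: 690619/129600

Derivation:
Step 1: cell (0,0) = 16/3
Step 2: cell (0,0) = 193/36
Step 3: cell (0,0) = 5659/1080
Step 4: cell (0,0) = 690619/129600
Full grid after step 4:
  690619/129600 1138919/216000 388193/72000 14633/2700
  517949/96000 659123/120000 497861/90000 2456003/432000
  719969/129600 603647/108000 625727/108000 377017/64800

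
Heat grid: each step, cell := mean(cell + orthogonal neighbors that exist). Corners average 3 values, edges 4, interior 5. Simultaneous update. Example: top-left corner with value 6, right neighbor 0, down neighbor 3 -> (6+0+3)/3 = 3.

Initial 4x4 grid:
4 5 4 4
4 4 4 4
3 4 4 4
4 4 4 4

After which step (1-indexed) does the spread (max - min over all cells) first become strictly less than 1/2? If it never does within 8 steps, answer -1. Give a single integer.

Answer: 3

Derivation:
Step 1: max=13/3, min=11/3, spread=2/3
Step 2: max=511/120, min=449/120, spread=31/60
Step 3: max=4967/1200, min=4109/1080, spread=3613/10800
  -> spread < 1/2 first at step 3
Step 4: max=444151/108000, min=25027/6480, spread=81103/324000
Step 5: max=4412897/1080000, min=3772109/972000, spread=1994983/9720000
Step 6: max=39533587/9720000, min=22792987/5832000, spread=2317913/14580000
Step 7: max=3944803277/972000000, min=3432040469/874800000, spread=1182824803/8748000000
Step 8: max=35436999067/8748000000, min=20671590307/5248800000, spread=1476522833/13122000000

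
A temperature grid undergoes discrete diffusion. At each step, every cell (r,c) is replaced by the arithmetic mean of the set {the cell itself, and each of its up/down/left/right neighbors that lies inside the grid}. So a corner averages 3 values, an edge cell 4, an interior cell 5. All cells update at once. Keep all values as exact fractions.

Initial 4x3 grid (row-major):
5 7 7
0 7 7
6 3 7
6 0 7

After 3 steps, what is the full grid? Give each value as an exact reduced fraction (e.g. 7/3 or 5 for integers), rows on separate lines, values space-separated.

After step 1:
  4 13/2 7
  9/2 24/5 7
  15/4 23/5 6
  4 4 14/3
After step 2:
  5 223/40 41/6
  341/80 137/25 31/5
  337/80 463/100 167/30
  47/12 259/60 44/9
After step 3:
  1187/240 13733/2400 2233/360
  3791/800 10459/2000 301/50
  10213/2400 29047/6000 19157/3600
  2987/720 15977/3600 2659/540

Answer: 1187/240 13733/2400 2233/360
3791/800 10459/2000 301/50
10213/2400 29047/6000 19157/3600
2987/720 15977/3600 2659/540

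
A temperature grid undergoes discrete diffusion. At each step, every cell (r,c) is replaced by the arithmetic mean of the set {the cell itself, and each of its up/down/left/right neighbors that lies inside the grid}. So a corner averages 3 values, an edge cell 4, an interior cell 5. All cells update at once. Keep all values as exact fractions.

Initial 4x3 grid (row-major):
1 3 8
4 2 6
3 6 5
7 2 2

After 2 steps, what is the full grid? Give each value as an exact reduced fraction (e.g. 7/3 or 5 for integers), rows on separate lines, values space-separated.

Answer: 26/9 481/120 173/36
431/120 381/100 149/30
151/40 109/25 83/20
53/12 297/80 4

Derivation:
After step 1:
  8/3 7/2 17/3
  5/2 21/5 21/4
  5 18/5 19/4
  4 17/4 3
After step 2:
  26/9 481/120 173/36
  431/120 381/100 149/30
  151/40 109/25 83/20
  53/12 297/80 4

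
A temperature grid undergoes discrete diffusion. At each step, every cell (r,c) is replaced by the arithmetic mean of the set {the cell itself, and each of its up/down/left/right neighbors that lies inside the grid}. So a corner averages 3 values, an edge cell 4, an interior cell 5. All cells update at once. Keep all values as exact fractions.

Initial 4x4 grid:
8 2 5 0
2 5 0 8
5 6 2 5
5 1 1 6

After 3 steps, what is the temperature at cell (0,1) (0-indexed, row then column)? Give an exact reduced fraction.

Step 1: cell (0,1) = 5
Step 2: cell (0,1) = 55/16
Step 3: cell (0,1) = 3207/800
Full grid after step 3:
  587/144 3207/800 23903/7200 1597/432
  2579/600 7261/2000 22523/6000 6347/1800
  7039/1800 4523/1200 273/80 781/200
  8173/2160 24691/7200 8417/2400 2611/720

Answer: 3207/800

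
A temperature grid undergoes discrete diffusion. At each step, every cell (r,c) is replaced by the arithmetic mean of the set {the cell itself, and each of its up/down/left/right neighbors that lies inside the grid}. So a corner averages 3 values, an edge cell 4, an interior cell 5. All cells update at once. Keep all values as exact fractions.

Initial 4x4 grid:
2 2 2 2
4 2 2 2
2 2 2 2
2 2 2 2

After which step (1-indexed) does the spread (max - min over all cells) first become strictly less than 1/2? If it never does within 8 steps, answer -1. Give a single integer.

Answer: 3

Derivation:
Step 1: max=8/3, min=2, spread=2/3
Step 2: max=151/60, min=2, spread=31/60
Step 3: max=1291/540, min=2, spread=211/540
  -> spread < 1/2 first at step 3
Step 4: max=124843/54000, min=2, spread=16843/54000
Step 5: max=1110643/486000, min=9079/4500, spread=130111/486000
Step 6: max=32802367/14580000, min=547159/270000, spread=3255781/14580000
Step 7: max=975153691/437400000, min=551107/270000, spread=82360351/437400000
Step 8: max=28995316891/13122000000, min=99706441/48600000, spread=2074577821/13122000000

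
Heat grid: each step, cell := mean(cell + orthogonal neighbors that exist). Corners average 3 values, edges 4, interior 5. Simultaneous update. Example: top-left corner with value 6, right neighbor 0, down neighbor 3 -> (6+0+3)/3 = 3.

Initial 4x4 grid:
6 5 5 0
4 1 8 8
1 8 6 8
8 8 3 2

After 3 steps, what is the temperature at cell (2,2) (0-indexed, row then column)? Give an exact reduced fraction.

Step 1: cell (2,2) = 33/5
Step 2: cell (2,2) = 111/20
Step 3: cell (2,2) = 3383/600
Full grid after step 3:
  403/90 10837/2400 35879/7200 10871/2160
  3589/800 1261/250 1241/240 19567/3600
  37621/7200 31213/6000 3383/600 3923/720
  11563/2160 10219/1800 1951/360 5893/1080

Answer: 3383/600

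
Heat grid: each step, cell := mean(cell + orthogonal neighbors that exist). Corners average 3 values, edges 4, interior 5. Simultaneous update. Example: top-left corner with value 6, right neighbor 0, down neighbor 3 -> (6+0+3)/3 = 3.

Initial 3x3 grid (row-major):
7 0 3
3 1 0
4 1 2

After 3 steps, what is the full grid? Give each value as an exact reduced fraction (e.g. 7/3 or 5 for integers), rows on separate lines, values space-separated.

Answer: 575/216 6659/2880 235/144
2633/960 97/50 263/160
1031/432 1471/720 103/72

Derivation:
After step 1:
  10/3 11/4 1
  15/4 1 3/2
  8/3 2 1
After step 2:
  59/18 97/48 7/4
  43/16 11/5 9/8
  101/36 5/3 3/2
After step 3:
  575/216 6659/2880 235/144
  2633/960 97/50 263/160
  1031/432 1471/720 103/72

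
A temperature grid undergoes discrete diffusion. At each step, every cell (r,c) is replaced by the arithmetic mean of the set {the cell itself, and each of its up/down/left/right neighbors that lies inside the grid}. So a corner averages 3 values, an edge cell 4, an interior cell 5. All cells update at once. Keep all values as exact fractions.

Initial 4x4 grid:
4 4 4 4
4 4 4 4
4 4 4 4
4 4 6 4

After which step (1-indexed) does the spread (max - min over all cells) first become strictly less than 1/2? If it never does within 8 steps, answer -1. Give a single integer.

Step 1: max=14/3, min=4, spread=2/3
Step 2: max=271/60, min=4, spread=31/60
Step 3: max=2371/540, min=4, spread=211/540
  -> spread < 1/2 first at step 3
Step 4: max=232843/54000, min=4, spread=16843/54000
Step 5: max=2082643/486000, min=18079/4500, spread=130111/486000
Step 6: max=61962367/14580000, min=1087159/270000, spread=3255781/14580000
Step 7: max=1849953691/437400000, min=1091107/270000, spread=82360351/437400000
Step 8: max=55239316891/13122000000, min=196906441/48600000, spread=2074577821/13122000000

Answer: 3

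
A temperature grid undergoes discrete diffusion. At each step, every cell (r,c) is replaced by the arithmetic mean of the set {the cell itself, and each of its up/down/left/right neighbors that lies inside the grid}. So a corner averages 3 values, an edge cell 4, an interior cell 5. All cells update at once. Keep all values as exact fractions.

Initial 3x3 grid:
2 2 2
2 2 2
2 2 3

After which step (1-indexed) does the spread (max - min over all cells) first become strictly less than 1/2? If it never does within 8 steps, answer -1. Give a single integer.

Step 1: max=7/3, min=2, spread=1/3
  -> spread < 1/2 first at step 1
Step 2: max=41/18, min=2, spread=5/18
Step 3: max=473/216, min=2, spread=41/216
Step 4: max=28051/12960, min=731/360, spread=347/2592
Step 5: max=1662137/777600, min=7357/3600, spread=2921/31104
Step 6: max=99140539/46656000, min=889483/432000, spread=24611/373248
Step 7: max=5917442033/2799360000, min=20096741/9720000, spread=207329/4478976
Step 8: max=353953152451/167961600000, min=1075601599/518400000, spread=1746635/53747712

Answer: 1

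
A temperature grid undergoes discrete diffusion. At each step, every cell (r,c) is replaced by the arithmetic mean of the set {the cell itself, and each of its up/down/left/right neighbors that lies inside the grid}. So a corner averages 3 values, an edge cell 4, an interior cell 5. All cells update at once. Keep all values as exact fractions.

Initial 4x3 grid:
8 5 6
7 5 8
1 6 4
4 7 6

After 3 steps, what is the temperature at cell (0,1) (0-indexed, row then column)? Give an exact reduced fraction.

Answer: 1193/200

Derivation:
Step 1: cell (0,1) = 6
Step 2: cell (0,1) = 63/10
Step 3: cell (0,1) = 1193/200
Full grid after step 3:
  12907/2160 1193/200 13247/2160
  39193/7200 5799/1000 41693/7200
  12241/2400 31279/6000 41023/7200
  1721/360 75491/14400 5873/1080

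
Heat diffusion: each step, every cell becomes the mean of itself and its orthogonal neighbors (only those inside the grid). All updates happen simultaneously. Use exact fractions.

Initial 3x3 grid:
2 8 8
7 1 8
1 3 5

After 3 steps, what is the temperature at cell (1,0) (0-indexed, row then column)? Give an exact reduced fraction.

Answer: 57283/14400

Derivation:
Step 1: cell (1,0) = 11/4
Step 2: cell (1,0) = 1049/240
Step 3: cell (1,0) = 57283/14400
Full grid after step 3:
  5297/1080 74183/14400 4343/720
  57283/14400 14873/3000 37379/7200
  8329/2160 9493/2400 2651/540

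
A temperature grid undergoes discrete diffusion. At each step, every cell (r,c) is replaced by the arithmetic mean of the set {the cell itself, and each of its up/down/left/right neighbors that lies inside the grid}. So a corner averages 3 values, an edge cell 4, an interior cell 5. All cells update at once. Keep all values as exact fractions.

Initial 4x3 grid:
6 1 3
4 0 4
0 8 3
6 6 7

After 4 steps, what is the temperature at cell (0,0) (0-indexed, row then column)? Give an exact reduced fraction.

Answer: 198973/64800

Derivation:
Step 1: cell (0,0) = 11/3
Step 2: cell (0,0) = 26/9
Step 3: cell (0,0) = 3407/1080
Step 4: cell (0,0) = 198973/64800
Full grid after step 4:
  198973/64800 1357687/432000 197923/64800
  381533/108000 608873/180000 12169/3375
  144061/36000 1548271/360000 113827/27000
  7401/1600 4031849/864000 633781/129600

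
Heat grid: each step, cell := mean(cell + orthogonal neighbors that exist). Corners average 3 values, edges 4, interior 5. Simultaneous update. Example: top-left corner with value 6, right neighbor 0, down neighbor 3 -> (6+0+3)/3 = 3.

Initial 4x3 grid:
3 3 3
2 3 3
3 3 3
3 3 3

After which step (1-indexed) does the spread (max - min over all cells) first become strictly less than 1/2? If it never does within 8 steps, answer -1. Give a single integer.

Step 1: max=3, min=8/3, spread=1/3
  -> spread < 1/2 first at step 1
Step 2: max=3, min=329/120, spread=31/120
Step 3: max=3, min=3029/1080, spread=211/1080
Step 4: max=5353/1800, min=307103/108000, spread=14077/108000
Step 5: max=320317/108000, min=2775593/972000, spread=5363/48600
Step 6: max=177131/60000, min=83739191/29160000, spread=93859/1166400
Step 7: max=286263533/97200000, min=5038525519/1749600000, spread=4568723/69984000
Step 8: max=8566381111/2916000000, min=303147564371/104976000000, spread=8387449/167961600

Answer: 1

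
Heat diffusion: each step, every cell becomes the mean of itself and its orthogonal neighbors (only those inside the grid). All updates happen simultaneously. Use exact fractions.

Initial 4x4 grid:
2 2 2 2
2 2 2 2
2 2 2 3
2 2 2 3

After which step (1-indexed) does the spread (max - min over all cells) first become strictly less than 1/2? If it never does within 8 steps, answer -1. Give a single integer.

Answer: 2

Derivation:
Step 1: max=8/3, min=2, spread=2/3
Step 2: max=89/36, min=2, spread=17/36
  -> spread < 1/2 first at step 2
Step 3: max=322/135, min=2, spread=52/135
Step 4: max=4691/2025, min=2, spread=641/2025
Step 5: max=276301/121500, min=18079/9000, spread=64469/243000
Step 6: max=32659831/14580000, min=1089529/540000, spread=810637/3645000
Step 7: max=969081073/437400000, min=2190953/1080000, spread=20436277/109350000
Step 8: max=28813353403/13122000000, min=198168241/97200000, spread=515160217/3280500000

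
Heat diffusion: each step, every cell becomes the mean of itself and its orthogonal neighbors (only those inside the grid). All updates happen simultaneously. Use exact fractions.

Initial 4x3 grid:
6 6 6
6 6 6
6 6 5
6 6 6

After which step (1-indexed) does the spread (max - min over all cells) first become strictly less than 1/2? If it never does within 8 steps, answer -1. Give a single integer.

Answer: 1

Derivation:
Step 1: max=6, min=17/3, spread=1/3
  -> spread < 1/2 first at step 1
Step 2: max=6, min=689/120, spread=31/120
Step 3: max=6, min=6269/1080, spread=211/1080
Step 4: max=10753/1800, min=631103/108000, spread=14077/108000
Step 5: max=644317/108000, min=5691593/972000, spread=5363/48600
Step 6: max=357131/60000, min=171219191/29160000, spread=93859/1166400
Step 7: max=577863533/97200000, min=10287325519/1749600000, spread=4568723/69984000
Step 8: max=17314381111/2916000000, min=618075564371/104976000000, spread=8387449/167961600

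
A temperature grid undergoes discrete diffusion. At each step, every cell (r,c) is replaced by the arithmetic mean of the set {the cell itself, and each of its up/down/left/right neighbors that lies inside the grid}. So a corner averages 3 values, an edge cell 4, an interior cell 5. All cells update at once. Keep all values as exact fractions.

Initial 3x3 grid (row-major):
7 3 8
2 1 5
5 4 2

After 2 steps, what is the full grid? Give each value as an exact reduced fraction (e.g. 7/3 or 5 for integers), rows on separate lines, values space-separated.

Answer: 25/6 205/48 169/36
173/48 37/10 4
125/36 10/3 32/9

Derivation:
After step 1:
  4 19/4 16/3
  15/4 3 4
  11/3 3 11/3
After step 2:
  25/6 205/48 169/36
  173/48 37/10 4
  125/36 10/3 32/9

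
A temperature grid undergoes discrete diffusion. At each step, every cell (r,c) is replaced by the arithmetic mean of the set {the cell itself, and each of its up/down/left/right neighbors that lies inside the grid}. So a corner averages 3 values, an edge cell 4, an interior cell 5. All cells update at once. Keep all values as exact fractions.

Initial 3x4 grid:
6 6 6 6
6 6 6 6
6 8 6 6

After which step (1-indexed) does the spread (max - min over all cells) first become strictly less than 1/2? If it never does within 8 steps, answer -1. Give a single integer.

Answer: 3

Derivation:
Step 1: max=20/3, min=6, spread=2/3
Step 2: max=391/60, min=6, spread=31/60
Step 3: max=3451/540, min=6, spread=211/540
  -> spread < 1/2 first at step 3
Step 4: max=340897/54000, min=5447/900, spread=14077/54000
Step 5: max=3056407/486000, min=327683/54000, spread=5363/24300
Step 6: max=91220809/14580000, min=182869/30000, spread=93859/583200
Step 7: max=5459074481/874800000, min=296936467/48600000, spread=4568723/34992000
Step 8: max=326708435629/52488000000, min=8929618889/1458000000, spread=8387449/83980800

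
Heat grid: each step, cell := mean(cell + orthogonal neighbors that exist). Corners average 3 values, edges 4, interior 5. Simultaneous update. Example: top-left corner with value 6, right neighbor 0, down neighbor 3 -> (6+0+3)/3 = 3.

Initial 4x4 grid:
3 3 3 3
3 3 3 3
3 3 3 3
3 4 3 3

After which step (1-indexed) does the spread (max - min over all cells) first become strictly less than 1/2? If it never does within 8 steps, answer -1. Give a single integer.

Step 1: max=10/3, min=3, spread=1/3
  -> spread < 1/2 first at step 1
Step 2: max=391/120, min=3, spread=31/120
Step 3: max=3451/1080, min=3, spread=211/1080
Step 4: max=340843/108000, min=3, spread=16843/108000
Step 5: max=3054643/972000, min=27079/9000, spread=130111/972000
Step 6: max=91122367/29160000, min=1627159/540000, spread=3255781/29160000
Step 7: max=2724753691/874800000, min=1631107/540000, spread=82360351/874800000
Step 8: max=81483316891/26244000000, min=294106441/97200000, spread=2074577821/26244000000

Answer: 1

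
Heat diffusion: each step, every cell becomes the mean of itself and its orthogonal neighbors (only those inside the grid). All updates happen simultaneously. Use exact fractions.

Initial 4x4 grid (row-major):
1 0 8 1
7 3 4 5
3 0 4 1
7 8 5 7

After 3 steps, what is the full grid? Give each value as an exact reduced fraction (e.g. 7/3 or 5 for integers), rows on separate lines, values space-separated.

Answer: 418/135 24217/7200 24649/7200 8353/2160
25627/7200 5023/1500 22987/6000 13037/3600
3283/800 8403/2000 2899/750 15121/3600
3497/720 5537/1200 16951/3600 2327/540

Derivation:
After step 1:
  8/3 3 13/4 14/3
  7/2 14/5 24/5 11/4
  17/4 18/5 14/5 17/4
  6 5 6 13/3
After step 2:
  55/18 703/240 943/240 32/9
  793/240 177/50 82/25 247/60
  347/80 369/100 429/100 53/15
  61/12 103/20 68/15 175/36
After step 3:
  418/135 24217/7200 24649/7200 8353/2160
  25627/7200 5023/1500 22987/6000 13037/3600
  3283/800 8403/2000 2899/750 15121/3600
  3497/720 5537/1200 16951/3600 2327/540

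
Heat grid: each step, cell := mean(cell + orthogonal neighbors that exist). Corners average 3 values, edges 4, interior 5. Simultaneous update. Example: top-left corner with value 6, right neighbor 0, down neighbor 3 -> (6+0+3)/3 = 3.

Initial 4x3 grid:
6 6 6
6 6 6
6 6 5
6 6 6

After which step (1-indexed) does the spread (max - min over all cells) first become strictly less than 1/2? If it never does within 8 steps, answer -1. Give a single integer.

Answer: 1

Derivation:
Step 1: max=6, min=17/3, spread=1/3
  -> spread < 1/2 first at step 1
Step 2: max=6, min=689/120, spread=31/120
Step 3: max=6, min=6269/1080, spread=211/1080
Step 4: max=10753/1800, min=631103/108000, spread=14077/108000
Step 5: max=644317/108000, min=5691593/972000, spread=5363/48600
Step 6: max=357131/60000, min=171219191/29160000, spread=93859/1166400
Step 7: max=577863533/97200000, min=10287325519/1749600000, spread=4568723/69984000
Step 8: max=17314381111/2916000000, min=618075564371/104976000000, spread=8387449/167961600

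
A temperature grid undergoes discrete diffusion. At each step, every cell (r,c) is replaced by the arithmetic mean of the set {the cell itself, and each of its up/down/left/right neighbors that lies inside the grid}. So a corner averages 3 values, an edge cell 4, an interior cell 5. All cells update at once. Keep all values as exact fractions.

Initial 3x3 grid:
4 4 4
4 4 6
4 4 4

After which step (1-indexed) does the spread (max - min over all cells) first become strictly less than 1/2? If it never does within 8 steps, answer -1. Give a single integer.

Answer: 3

Derivation:
Step 1: max=14/3, min=4, spread=2/3
Step 2: max=547/120, min=4, spread=67/120
Step 3: max=4757/1080, min=407/100, spread=1807/5400
  -> spread < 1/2 first at step 3
Step 4: max=1885963/432000, min=11161/2700, spread=33401/144000
Step 5: max=16781933/3888000, min=1123391/270000, spread=3025513/19440000
Step 6: max=6685726867/1555200000, min=60355949/14400000, spread=53531/497664
Step 7: max=399280925849/93312000000, min=16343116051/3888000000, spread=450953/5971968
Step 8: max=23903783560603/5598720000000, min=1967248610519/466560000000, spread=3799043/71663616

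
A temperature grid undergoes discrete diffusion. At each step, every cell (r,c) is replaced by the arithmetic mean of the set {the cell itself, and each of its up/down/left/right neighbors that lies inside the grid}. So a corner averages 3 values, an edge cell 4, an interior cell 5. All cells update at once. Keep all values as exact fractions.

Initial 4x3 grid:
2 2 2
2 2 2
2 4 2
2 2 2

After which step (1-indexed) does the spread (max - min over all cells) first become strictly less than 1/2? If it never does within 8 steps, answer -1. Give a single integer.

Step 1: max=5/2, min=2, spread=1/2
Step 2: max=123/50, min=2, spread=23/50
  -> spread < 1/2 first at step 2
Step 3: max=5611/2400, min=413/200, spread=131/480
Step 4: max=49751/21600, min=7591/3600, spread=841/4320
Step 5: max=19822051/8640000, min=1533373/720000, spread=56863/345600
Step 6: max=177054341/77760000, min=13949543/6480000, spread=386393/3110400
Step 7: max=70601723131/31104000000, min=5604358813/2592000000, spread=26795339/248832000
Step 8: max=4216295714129/1866240000000, min=338126149667/155520000000, spread=254051069/2985984000

Answer: 2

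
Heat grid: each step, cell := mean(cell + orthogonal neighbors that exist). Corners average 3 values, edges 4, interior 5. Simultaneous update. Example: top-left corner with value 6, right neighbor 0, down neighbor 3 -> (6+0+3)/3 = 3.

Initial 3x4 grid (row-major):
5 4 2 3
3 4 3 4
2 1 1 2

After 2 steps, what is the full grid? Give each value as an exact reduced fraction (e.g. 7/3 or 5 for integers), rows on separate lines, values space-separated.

Answer: 15/4 55/16 251/80 3
25/8 301/100 271/100 167/60
5/2 35/16 533/240 85/36

Derivation:
After step 1:
  4 15/4 3 3
  7/2 3 14/5 3
  2 2 7/4 7/3
After step 2:
  15/4 55/16 251/80 3
  25/8 301/100 271/100 167/60
  5/2 35/16 533/240 85/36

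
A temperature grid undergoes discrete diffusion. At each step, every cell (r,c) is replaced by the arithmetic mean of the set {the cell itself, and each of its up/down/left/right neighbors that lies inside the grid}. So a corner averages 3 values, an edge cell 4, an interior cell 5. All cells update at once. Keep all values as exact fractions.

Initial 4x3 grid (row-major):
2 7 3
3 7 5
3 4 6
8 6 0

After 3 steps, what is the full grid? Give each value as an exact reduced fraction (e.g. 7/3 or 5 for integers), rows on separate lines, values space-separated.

Answer: 199/45 22481/4800 1163/240
10883/2400 584/125 959/200
33589/7200 28357/6000 5419/1200
10447/2160 33199/7200 539/120

Derivation:
After step 1:
  4 19/4 5
  15/4 26/5 21/4
  9/2 26/5 15/4
  17/3 9/2 4
After step 2:
  25/6 379/80 5
  349/80 483/100 24/5
  1147/240 463/100 91/20
  44/9 581/120 49/12
After step 3:
  199/45 22481/4800 1163/240
  10883/2400 584/125 959/200
  33589/7200 28357/6000 5419/1200
  10447/2160 33199/7200 539/120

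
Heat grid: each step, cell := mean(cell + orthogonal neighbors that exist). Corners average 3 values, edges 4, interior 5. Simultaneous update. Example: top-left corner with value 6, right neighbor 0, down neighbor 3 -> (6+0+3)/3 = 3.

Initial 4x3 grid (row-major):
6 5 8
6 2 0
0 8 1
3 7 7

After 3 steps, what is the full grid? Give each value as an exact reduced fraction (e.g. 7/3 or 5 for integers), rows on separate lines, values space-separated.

After step 1:
  17/3 21/4 13/3
  7/2 21/5 11/4
  17/4 18/5 4
  10/3 25/4 5
After step 2:
  173/36 389/80 37/9
  1057/240 193/50 917/240
  881/240 223/50 307/80
  83/18 1091/240 61/12
After step 3:
  2533/540 21167/4800 2303/540
  30133/7200 8563/2000 28133/7200
  30863/7200 24449/6000 10321/2400
  2309/540 67321/14400 202/45

Answer: 2533/540 21167/4800 2303/540
30133/7200 8563/2000 28133/7200
30863/7200 24449/6000 10321/2400
2309/540 67321/14400 202/45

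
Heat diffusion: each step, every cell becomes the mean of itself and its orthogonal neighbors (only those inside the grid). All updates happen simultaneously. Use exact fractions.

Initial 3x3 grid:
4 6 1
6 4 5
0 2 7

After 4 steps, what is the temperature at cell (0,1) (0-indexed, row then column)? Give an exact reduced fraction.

Step 1: cell (0,1) = 15/4
Step 2: cell (0,1) = 1061/240
Step 3: cell (0,1) = 59347/14400
Step 4: cell (0,1) = 3607109/864000
Full grid after step 4:
  524527/129600 3607109/864000 14957/3600
  189263/48000 1426883/360000 3567859/864000
  482777/129600 3357359/864000 256351/64800

Answer: 3607109/864000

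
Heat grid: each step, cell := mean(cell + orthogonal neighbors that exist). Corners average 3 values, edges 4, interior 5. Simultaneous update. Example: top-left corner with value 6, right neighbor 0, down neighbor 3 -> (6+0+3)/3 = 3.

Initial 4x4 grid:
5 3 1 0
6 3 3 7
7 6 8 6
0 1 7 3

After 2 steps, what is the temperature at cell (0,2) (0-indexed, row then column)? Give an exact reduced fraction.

Answer: 709/240

Derivation:
Step 1: cell (0,2) = 7/4
Step 2: cell (0,2) = 709/240
Full grid after step 2:
  155/36 817/240 709/240 101/36
  283/60 437/100 407/100 64/15
  53/12 469/100 523/100 16/3
  131/36 191/48 235/48 193/36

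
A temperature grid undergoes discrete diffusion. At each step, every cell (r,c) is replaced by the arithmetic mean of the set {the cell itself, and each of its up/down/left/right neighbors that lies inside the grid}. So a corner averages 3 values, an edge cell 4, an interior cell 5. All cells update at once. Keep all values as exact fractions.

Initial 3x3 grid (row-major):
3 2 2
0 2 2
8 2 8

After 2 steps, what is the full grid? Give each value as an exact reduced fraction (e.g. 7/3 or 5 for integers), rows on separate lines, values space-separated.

After step 1:
  5/3 9/4 2
  13/4 8/5 7/2
  10/3 5 4
After step 2:
  43/18 451/240 31/12
  197/80 78/25 111/40
  139/36 209/60 25/6

Answer: 43/18 451/240 31/12
197/80 78/25 111/40
139/36 209/60 25/6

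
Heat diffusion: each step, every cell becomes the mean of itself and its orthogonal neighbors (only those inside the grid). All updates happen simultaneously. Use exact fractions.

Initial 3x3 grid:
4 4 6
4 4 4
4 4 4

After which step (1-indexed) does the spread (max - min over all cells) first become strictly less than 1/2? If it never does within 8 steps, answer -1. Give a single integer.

Step 1: max=14/3, min=4, spread=2/3
Step 2: max=41/9, min=4, spread=5/9
Step 3: max=473/108, min=4, spread=41/108
  -> spread < 1/2 first at step 3
Step 4: max=28051/6480, min=731/180, spread=347/1296
Step 5: max=1662137/388800, min=7357/1800, spread=2921/15552
Step 6: max=99140539/23328000, min=889483/216000, spread=24611/186624
Step 7: max=5917442033/1399680000, min=20096741/4860000, spread=207329/2239488
Step 8: max=353953152451/83980800000, min=1075601599/259200000, spread=1746635/26873856

Answer: 3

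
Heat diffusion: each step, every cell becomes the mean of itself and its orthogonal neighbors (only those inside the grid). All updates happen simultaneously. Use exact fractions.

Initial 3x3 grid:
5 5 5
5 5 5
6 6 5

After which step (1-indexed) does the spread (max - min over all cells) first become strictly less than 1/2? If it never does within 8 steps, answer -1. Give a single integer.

Answer: 2

Derivation:
Step 1: max=17/3, min=5, spread=2/3
Step 2: max=197/36, min=5, spread=17/36
  -> spread < 1/2 first at step 2
Step 3: max=11647/2160, min=911/180, spread=143/432
Step 4: max=690749/129600, min=13763/2700, spread=1205/5184
Step 5: max=41179303/7776000, min=369541/72000, spread=10151/62208
Step 6: max=2458469141/466560000, min=100209209/19440000, spread=85517/746496
Step 7: max=147040390927/27993600000, min=12065753671/2332800000, spread=720431/8957952
Step 8: max=8801694194669/1679616000000, min=30232161863/5832000000, spread=6069221/107495424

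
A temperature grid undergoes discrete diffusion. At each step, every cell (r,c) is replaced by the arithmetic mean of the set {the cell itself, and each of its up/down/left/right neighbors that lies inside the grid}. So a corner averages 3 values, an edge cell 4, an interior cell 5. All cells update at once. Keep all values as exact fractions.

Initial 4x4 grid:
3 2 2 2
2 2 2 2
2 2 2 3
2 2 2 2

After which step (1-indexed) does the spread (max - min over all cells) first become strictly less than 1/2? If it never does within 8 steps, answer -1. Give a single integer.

Answer: 1

Derivation:
Step 1: max=7/3, min=2, spread=1/3
  -> spread < 1/2 first at step 1
Step 2: max=41/18, min=2, spread=5/18
Step 3: max=2371/1080, min=97/48, spread=377/2160
Step 4: max=14003/6480, min=4901/2400, spread=7703/64800
Step 5: max=2082643/972000, min=444301/216000, spread=166577/1944000
Step 6: max=62090347/29160000, min=13413071/6480000, spread=692611/11664000
Step 7: max=1857032281/874800000, min=8979601/4320000, spread=77326157/1749600000
Step 8: max=92706732959/43740000000, min=12163488103/5832000000, spread=2961144373/87480000000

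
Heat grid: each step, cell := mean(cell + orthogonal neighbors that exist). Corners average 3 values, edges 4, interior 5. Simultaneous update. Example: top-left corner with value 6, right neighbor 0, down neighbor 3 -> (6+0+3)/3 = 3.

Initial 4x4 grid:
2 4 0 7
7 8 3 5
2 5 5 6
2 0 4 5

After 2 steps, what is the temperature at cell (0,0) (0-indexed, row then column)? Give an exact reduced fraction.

Step 1: cell (0,0) = 13/3
Step 2: cell (0,0) = 151/36
Full grid after step 2:
  151/36 251/60 19/5 17/4
  1109/240 437/100 459/100 187/40
  169/48 83/20 431/100 201/40
  97/36 139/48 317/80 55/12

Answer: 151/36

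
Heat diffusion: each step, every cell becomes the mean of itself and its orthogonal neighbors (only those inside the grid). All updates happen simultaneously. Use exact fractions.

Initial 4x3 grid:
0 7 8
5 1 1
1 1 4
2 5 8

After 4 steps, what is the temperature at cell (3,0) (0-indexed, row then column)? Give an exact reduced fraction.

Step 1: cell (3,0) = 8/3
Step 2: cell (3,0) = 107/36
Step 3: cell (3,0) = 803/270
Step 4: cell (3,0) = 6242/2025
Full grid after step 4:
  2204/675 776873/216000 61571/16200
  36721/12000 298747/90000 12527/3375
  314909/108000 296797/90000 196267/54000
  6242/2025 733013/216000 30293/8100

Answer: 6242/2025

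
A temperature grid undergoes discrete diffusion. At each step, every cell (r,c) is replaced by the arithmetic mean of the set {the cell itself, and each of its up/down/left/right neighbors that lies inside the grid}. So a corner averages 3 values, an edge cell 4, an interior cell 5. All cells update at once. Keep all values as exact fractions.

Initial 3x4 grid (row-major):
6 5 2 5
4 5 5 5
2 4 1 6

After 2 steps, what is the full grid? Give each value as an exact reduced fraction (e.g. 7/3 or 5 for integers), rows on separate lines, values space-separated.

After step 1:
  5 9/2 17/4 4
  17/4 23/5 18/5 21/4
  10/3 3 4 4
After step 2:
  55/12 367/80 327/80 9/2
  1031/240 399/100 217/50 337/80
  127/36 56/15 73/20 53/12

Answer: 55/12 367/80 327/80 9/2
1031/240 399/100 217/50 337/80
127/36 56/15 73/20 53/12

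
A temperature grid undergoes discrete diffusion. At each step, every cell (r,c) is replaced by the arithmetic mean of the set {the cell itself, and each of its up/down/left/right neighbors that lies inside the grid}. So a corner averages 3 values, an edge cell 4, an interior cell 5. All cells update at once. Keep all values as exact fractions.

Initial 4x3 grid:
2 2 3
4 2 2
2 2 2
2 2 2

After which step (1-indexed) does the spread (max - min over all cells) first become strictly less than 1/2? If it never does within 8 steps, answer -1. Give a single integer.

Answer: 3

Derivation:
Step 1: max=8/3, min=2, spread=2/3
Step 2: max=151/60, min=2, spread=31/60
Step 3: max=5329/2160, min=97/48, spread=241/540
  -> spread < 1/2 first at step 3
Step 4: max=311363/129600, min=14951/7200, spread=8449/25920
Step 5: max=18486757/7776000, min=453977/216000, spread=428717/1555200
Step 6: max=1094626943/466560000, min=13817819/6480000, spread=3989759/18662400
Step 7: max=65145628837/27993600000, min=418211273/194400000, spread=196928221/1119744000
Step 8: max=3878860854383/1679616000000, min=12649533191/5832000000, spread=1886362363/13436928000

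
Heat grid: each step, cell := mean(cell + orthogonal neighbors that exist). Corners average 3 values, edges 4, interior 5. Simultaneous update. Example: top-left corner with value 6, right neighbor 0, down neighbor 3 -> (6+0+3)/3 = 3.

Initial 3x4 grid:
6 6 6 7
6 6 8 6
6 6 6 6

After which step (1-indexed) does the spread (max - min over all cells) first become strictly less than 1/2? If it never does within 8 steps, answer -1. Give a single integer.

Step 1: max=27/4, min=6, spread=3/4
Step 2: max=119/18, min=6, spread=11/18
Step 3: max=93451/14400, min=1213/200, spread=1223/2880
  -> spread < 1/2 first at step 3
Step 4: max=837991/129600, min=21991/3600, spread=9263/25920
Step 5: max=332371411/51840000, min=4426013/720000, spread=547939/2073600
Step 6: max=2984567101/466560000, min=4998301/810000, spread=4221829/18662400
Step 7: max=178354820159/27993600000, min=5351569751/864000000, spread=24819801133/139968000000
Step 8: max=10678293373981/1679616000000, min=144827886623/23328000000, spread=2005484297/13436928000

Answer: 3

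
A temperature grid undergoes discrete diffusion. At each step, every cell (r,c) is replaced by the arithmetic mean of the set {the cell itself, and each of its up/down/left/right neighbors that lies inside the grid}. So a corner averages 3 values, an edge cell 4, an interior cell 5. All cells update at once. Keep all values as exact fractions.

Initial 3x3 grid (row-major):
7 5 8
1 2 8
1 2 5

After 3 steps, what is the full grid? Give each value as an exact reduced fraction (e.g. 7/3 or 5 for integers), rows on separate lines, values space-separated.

Answer: 8861/2160 34931/7200 3967/720
48287/14400 12347/3000 7943/1600
5981/2160 24731/7200 343/80

Derivation:
After step 1:
  13/3 11/2 7
  11/4 18/5 23/4
  4/3 5/2 5
After step 2:
  151/36 613/120 73/12
  721/240 201/50 427/80
  79/36 373/120 53/12
After step 3:
  8861/2160 34931/7200 3967/720
  48287/14400 12347/3000 7943/1600
  5981/2160 24731/7200 343/80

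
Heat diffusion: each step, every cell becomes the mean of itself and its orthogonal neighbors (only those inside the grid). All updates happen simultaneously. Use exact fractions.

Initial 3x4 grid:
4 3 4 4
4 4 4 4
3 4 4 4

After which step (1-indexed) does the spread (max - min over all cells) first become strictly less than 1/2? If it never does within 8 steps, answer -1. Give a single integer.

Step 1: max=4, min=11/3, spread=1/3
  -> spread < 1/2 first at step 1
Step 2: max=4, min=893/240, spread=67/240
Step 3: max=191/48, min=8053/2160, spread=271/1080
Step 4: max=9479/2400, min=486401/129600, spread=5093/25920
Step 5: max=849389/216000, min=29292499/7776000, spread=257101/1555200
Step 6: max=25372033/6480000, min=1764586001/466560000, spread=497603/3732480
Step 7: max=252953887/64800000, min=106180362859/27993600000, spread=123828653/1119744000
Step 8: max=22705704587/5832000000, min=6387322115681/1679616000000, spread=1215366443/13436928000

Answer: 1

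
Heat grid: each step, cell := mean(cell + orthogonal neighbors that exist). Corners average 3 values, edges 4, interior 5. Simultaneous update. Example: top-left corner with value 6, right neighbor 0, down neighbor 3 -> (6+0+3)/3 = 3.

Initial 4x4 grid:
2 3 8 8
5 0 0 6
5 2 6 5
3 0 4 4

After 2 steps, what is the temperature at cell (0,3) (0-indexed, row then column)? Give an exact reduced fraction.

Step 1: cell (0,3) = 22/3
Step 2: cell (0,3) = 101/18
Full grid after step 2:
  115/36 10/3 29/6 101/18
  145/48 297/100 189/50 16/3
  721/240 14/5 15/4 133/30
  26/9 661/240 809/240 157/36

Answer: 101/18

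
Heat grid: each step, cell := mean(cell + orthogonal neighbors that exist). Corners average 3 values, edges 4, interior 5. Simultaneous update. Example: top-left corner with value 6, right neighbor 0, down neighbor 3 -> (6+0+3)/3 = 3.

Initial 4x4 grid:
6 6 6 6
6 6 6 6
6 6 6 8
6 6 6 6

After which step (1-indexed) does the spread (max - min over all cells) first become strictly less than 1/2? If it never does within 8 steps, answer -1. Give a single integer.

Answer: 3

Derivation:
Step 1: max=20/3, min=6, spread=2/3
Step 2: max=391/60, min=6, spread=31/60
Step 3: max=3451/540, min=6, spread=211/540
  -> spread < 1/2 first at step 3
Step 4: max=340843/54000, min=6, spread=16843/54000
Step 5: max=3054643/486000, min=27079/4500, spread=130111/486000
Step 6: max=91122367/14580000, min=1627159/270000, spread=3255781/14580000
Step 7: max=2724753691/437400000, min=1631107/270000, spread=82360351/437400000
Step 8: max=81483316891/13122000000, min=294106441/48600000, spread=2074577821/13122000000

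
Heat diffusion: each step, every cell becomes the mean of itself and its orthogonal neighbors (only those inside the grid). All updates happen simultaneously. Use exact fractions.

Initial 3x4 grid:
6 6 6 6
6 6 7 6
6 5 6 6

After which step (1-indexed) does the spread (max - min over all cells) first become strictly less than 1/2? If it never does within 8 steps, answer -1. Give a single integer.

Answer: 2

Derivation:
Step 1: max=25/4, min=17/3, spread=7/12
Step 2: max=37/6, min=209/36, spread=13/36
  -> spread < 1/2 first at step 2
Step 3: max=2207/360, min=2531/432, spread=587/2160
Step 4: max=264623/43200, min=382237/64800, spread=5879/25920
Step 5: max=15821707/2592000, min=2881351/486000, spread=272701/1555200
Step 6: max=947217893/155520000, min=693782651/116640000, spread=2660923/18662400
Step 7: max=56706278287/9331200000, min=41738275009/6998400000, spread=126629393/1119744000
Step 8: max=3396737249933/559872000000, min=2509060787231/419904000000, spread=1231748807/13436928000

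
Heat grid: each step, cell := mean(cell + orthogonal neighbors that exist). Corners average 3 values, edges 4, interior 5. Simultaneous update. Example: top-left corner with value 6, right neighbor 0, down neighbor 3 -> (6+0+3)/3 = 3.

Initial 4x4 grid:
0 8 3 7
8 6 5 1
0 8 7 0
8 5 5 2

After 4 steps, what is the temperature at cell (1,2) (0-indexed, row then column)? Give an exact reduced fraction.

Step 1: cell (1,2) = 22/5
Step 2: cell (1,2) = 127/25
Step 3: cell (1,2) = 26749/6000
Step 4: cell (1,2) = 33643/7200
Full grid after step 4:
  160153/32400 272753/54000 245779/54000 279109/64800
  562261/108000 442189/90000 33643/7200 869491/216000
  554017/108000 931127/180000 24829/5625 860987/216000
  345137/64800 1075409/216000 975497/216000 62789/16200

Answer: 33643/7200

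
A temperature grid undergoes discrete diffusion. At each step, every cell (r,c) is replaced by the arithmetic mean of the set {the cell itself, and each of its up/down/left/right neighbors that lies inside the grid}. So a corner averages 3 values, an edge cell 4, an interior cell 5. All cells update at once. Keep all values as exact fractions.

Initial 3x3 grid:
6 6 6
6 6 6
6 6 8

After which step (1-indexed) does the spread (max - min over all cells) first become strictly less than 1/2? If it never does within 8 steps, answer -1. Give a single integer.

Answer: 3

Derivation:
Step 1: max=20/3, min=6, spread=2/3
Step 2: max=59/9, min=6, spread=5/9
Step 3: max=689/108, min=6, spread=41/108
  -> spread < 1/2 first at step 3
Step 4: max=41011/6480, min=1091/180, spread=347/1296
Step 5: max=2439737/388800, min=10957/1800, spread=2921/15552
Step 6: max=145796539/23328000, min=1321483/216000, spread=24611/186624
Step 7: max=8716802033/1399680000, min=29816741/4860000, spread=207329/2239488
Step 8: max=521914752451/83980800000, min=1594001599/259200000, spread=1746635/26873856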